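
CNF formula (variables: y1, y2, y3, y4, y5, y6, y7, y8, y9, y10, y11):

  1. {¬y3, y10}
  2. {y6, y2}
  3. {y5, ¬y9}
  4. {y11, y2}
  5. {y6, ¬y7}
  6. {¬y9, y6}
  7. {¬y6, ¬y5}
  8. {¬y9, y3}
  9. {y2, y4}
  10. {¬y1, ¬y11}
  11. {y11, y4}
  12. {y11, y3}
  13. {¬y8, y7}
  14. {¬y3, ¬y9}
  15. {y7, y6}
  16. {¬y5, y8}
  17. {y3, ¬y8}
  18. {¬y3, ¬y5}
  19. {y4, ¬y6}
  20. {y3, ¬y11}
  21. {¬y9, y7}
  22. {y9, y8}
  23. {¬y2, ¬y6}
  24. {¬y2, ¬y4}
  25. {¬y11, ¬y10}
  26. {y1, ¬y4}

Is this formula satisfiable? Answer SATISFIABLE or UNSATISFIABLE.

UNSATISFIABLE

y3 = True:
  propagation gives y10=True, y9=False, y5=False, y8=True; an empty clause results — contradiction.
y3 = False:
  propagation gives y9=False, y11=True; an empty clause results — contradiction.
Every branch closes, so no satisfying assignment exists.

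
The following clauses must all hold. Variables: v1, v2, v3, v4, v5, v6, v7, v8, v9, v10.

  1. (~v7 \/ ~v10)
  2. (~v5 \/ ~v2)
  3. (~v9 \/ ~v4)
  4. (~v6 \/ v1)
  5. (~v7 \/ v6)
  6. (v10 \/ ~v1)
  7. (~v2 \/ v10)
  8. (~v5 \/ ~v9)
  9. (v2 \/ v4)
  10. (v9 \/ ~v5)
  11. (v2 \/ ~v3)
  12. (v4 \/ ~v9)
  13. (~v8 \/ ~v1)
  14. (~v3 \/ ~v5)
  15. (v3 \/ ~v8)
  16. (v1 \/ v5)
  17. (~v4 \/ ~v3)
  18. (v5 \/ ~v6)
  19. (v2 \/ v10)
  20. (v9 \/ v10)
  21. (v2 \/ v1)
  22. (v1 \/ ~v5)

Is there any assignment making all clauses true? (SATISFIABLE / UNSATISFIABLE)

v7 occurs only negated in the remaining clauses — set v7 = False.
Pure literal: v8 appears only negated; assign v8 = False.
Branch on v1: take v1 = True.
  then v10 is forced to True.
Set v2 = False and propagate.
  then v4 is forced to True.
  then v9 is forced to False.
  then v5 is forced to False.
  then v3 is forced to False.
  then v6 is forced to False.
So v1=T, v2=F, v3=F, v4=T, v5=F, v6=F, v7=F, v8=F, v9=F, v10=T is a satisfying assignment.

SATISFIABLE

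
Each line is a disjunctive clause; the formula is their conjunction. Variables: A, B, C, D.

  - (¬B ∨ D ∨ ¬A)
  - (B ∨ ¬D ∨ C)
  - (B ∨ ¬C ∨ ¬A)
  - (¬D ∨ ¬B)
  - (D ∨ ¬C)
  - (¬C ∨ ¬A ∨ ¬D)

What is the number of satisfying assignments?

4

The models are:
  A=0 B=0 C=0 D=0
  A=0 B=0 C=1 D=1
  A=0 B=1 C=0 D=0
  A=1 B=0 C=0 D=0
Count: 4.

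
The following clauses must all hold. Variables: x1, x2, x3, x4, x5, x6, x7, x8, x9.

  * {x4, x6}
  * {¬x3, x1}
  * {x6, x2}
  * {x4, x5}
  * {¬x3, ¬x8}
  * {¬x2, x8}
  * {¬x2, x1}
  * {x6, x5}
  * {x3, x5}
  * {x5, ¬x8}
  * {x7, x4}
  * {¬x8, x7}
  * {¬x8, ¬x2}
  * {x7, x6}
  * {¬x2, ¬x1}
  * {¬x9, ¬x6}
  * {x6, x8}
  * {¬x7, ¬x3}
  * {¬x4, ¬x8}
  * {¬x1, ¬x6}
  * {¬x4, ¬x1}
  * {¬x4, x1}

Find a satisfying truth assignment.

x1 = F, x2 = F, x3 = F, x4 = F, x5 = T, x6 = T, x7 = T, x8 = F, x9 = F

Check each clause:
  1. {x6, x4} — x6 is true.
  2. {x1, ¬x3} — ¬x3 is true.
  3. {x6, x2} — x6 is true.
  4. {x4, x5} — x5 is true.
  5. {¬x3, ¬x8} — ¬x8 is true.
  6. {¬x2, x8} — ¬x2 is true.
  7. {¬x2, x1} — ¬x2 is true.
  8. {x5, x6} — x5 is true.
  9. {x5, x3} — x5 is true.
  10. {¬x8, x5} — ¬x8 is true.
  11. {x7, x4} — x7 is true.
  12. {¬x8, x7} — ¬x8 is true.
  13. {¬x8, ¬x2} — ¬x8 is true.
  14. {x6, x7} — x6 is true.
  15. {¬x1, ¬x2} — ¬x1 is true.
  16. {¬x9, ¬x6} — ¬x9 is true.
  17. {x8, x6} — x6 is true.
  18. {¬x7, ¬x3} — ¬x3 is true.
  19. {¬x4, ¬x8} — ¬x8 is true.
  20. {¬x1, ¬x6} — ¬x1 is true.
  21. {¬x4, ¬x1} — ¬x4 is true.
  22. {¬x4, x1} — ¬x4 is true.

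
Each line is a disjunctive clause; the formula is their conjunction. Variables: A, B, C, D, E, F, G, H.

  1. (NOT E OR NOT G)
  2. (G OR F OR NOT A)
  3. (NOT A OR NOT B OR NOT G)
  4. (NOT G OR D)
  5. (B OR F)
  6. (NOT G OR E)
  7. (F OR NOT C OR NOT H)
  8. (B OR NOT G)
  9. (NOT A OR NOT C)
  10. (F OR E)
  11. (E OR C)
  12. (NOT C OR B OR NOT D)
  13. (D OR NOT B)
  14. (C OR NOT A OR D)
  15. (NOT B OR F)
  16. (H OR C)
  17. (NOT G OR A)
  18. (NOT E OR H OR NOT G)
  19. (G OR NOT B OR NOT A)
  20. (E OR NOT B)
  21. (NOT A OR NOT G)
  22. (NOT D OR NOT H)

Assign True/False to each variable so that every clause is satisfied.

A = F, B = F, C = T, D = F, E = F, F = T, G = F, H = T

Check each clause:
  1. (NOT E OR NOT G) — NOT G is true.
  2. (G OR F OR NOT A) — F is true.
  3. (NOT G OR NOT B OR NOT A) — NOT G is true.
  4. (NOT G OR D) — NOT G is true.
  5. (F OR B) — F is true.
  6. (NOT G OR E) — NOT G is true.
  7. (F OR NOT H OR NOT C) — F is true.
  8. (B OR NOT G) — NOT G is true.
  9. (NOT A OR NOT C) — NOT A is true.
  10. (E OR F) — F is true.
  11. (E OR C) — C is true.
  12. (B OR NOT D OR NOT C) — NOT D is true.
  13. (NOT B OR D) — NOT B is true.
  14. (NOT A OR C OR D) — C is true.
  15. (F OR NOT B) — F is true.
  16. (H OR C) — H is true.
  17. (NOT G OR A) — NOT G is true.
  18. (NOT E OR NOT G OR H) — H is true.
  19. (NOT B OR G OR NOT A) — NOT B is true.
  20. (E OR NOT B) — NOT B is true.
  21. (NOT G OR NOT A) — NOT G is true.
  22. (NOT D OR NOT H) — NOT D is true.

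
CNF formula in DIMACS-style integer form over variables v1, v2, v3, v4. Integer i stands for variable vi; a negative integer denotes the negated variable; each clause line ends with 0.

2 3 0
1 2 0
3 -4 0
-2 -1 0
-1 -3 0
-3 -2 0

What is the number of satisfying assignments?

1

The models are:
  v1=0 v2=1 v3=0 v4=0
That's 1 in total.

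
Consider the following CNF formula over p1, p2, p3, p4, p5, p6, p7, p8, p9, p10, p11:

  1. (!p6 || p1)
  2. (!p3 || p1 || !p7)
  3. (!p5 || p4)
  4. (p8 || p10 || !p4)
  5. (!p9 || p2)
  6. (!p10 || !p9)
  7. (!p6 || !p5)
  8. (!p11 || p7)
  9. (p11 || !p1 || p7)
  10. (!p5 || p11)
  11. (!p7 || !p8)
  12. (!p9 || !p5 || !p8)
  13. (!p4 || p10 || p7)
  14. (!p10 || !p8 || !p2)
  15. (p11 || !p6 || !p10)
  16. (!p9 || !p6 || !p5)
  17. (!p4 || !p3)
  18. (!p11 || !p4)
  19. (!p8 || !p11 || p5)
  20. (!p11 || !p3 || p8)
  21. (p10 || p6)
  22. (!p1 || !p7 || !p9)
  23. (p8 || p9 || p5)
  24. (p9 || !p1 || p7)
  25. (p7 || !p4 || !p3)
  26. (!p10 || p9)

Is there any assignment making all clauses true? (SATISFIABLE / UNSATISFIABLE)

p7 = True:
  p9 = True:
    propagation gives p2=True, p10=False, p4=False, p5=False; an empty clause results — contradiction.
  p9 = False:
    propagation gives p5=True, p4=True, p10=True; an empty clause results — contradiction.
p7 = False:
  propagation gives p11=False, p1=False, p6=False, p5=False; an empty clause results — contradiction.
Every branch closes, so no satisfying assignment exists.

UNSATISFIABLE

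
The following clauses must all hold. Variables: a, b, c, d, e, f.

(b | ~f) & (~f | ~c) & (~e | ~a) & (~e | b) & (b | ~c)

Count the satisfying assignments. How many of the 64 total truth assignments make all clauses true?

Case analysis on b and c:
  b=1, c=1: d free; 3 ways for (a,e,f) × 2^1 = 6.
  b=1, c=0: d, f free; 3 ways for (a,e) × 2^2 = 12.
  b=0, c=1: a clause becomes empty — 0.
  b=0, c=0: remaining (a,d,e,f) ∈ {(0,0,0,0); (0,1,0,0); (1,0,0,0); (1,1,0,0)} — 4.
Total: 6 + 12 + 0 + 4 = 22.

22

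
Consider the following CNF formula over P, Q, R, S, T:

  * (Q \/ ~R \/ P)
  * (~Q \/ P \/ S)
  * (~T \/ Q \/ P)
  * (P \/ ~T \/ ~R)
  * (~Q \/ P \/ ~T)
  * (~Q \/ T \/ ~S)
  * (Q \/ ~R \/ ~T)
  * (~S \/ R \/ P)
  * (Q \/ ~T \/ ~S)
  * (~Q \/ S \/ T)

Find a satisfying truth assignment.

P=True, Q=True, R=True, S=True, T=True

Pure literal: P appears only positively; assign P = True.
Set Q = True and propagate.
For the remaining variables, R = True, S = True, T = True works.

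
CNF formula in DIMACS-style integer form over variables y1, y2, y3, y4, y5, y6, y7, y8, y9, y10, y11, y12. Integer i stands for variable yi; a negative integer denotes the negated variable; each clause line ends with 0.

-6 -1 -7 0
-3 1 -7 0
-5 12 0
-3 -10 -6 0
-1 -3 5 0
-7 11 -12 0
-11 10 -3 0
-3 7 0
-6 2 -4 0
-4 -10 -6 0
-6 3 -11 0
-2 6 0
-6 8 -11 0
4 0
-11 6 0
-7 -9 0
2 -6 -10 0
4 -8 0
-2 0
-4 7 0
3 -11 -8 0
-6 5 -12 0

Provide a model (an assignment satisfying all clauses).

y1=True, y2=False, y3=False, y4=True, y5=False, y6=False, y7=True, y8=True, y9=False, y10=False, y11=False, y12=False

(y4) is a unit clause, so y4 = True.
The clause (!y2) is unit: y2 must be False.
(!y6) is a unit clause, so y6 = False.
(!y11) is a unit clause, so y11 = False.
The clause (y7) is unit: y7 must be True.
Unit propagation: (!y12) forces y12 = False.
Unit propagation: (!y5) forces y5 = False.
(!y9) is a unit clause, so y9 = False.
y3 occurs only negated in the remaining clauses — set y3 = False.
y1, y8, y10 are now unconstrained; take y1 = True, y8 = True, y10 = False.
Check each clause:
  1. (!y6 || !y7 || !y1) — !y6 is true.
  2. (y1 || !y3 || !y7) — y1 is true.
  3. (y12 || !y5) — !y5 is true.
  4. (!y6 || !y10 || !y3) — !y6 is true.
  5. (!y3 || y5 || !y1) — !y3 is true.
  6. (!y7 || y11 || !y12) — !y12 is true.
  7. (!y11 || y10 || !y3) — !y3 is true.
  8. (!y3 || y7) — !y3 is true.
  9. (!y4 || y2 || !y6) — !y6 is true.
  10. (!y10 || !y4 || !y6) — !y6 is true.
  11. (!y11 || y3 || !y6) — !y6 is true.
  12. (y6 || !y2) — !y2 is true.
  13. (!y11 || !y6 || y8) — y8 is true.
  14. (y4) — y4 is true.
  15. (y6 || !y11) — !y11 is true.
  16. (!y7 || !y9) — !y9 is true.
  17. (!y6 || !y10 || y2) — !y6 is true.
  18. (!y8 || y4) — y4 is true.
  19. (!y2) — !y2 is true.
  20. (!y4 || y7) — y7 is true.
  21. (!y11 || !y8 || y3) — !y11 is true.
  22. (!y12 || y5 || !y6) — !y6 is true.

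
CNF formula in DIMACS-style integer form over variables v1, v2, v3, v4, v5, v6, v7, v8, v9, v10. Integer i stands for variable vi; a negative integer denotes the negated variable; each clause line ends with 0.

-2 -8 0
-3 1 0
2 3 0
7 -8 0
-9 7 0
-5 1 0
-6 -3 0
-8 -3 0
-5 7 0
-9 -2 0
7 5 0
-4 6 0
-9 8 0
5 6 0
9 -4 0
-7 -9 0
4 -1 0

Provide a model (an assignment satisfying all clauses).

v1 = False, v2 = True, v3 = False, v4 = False, v5 = False, v6 = True, v7 = True, v8 = False, v9 = False, v10 = True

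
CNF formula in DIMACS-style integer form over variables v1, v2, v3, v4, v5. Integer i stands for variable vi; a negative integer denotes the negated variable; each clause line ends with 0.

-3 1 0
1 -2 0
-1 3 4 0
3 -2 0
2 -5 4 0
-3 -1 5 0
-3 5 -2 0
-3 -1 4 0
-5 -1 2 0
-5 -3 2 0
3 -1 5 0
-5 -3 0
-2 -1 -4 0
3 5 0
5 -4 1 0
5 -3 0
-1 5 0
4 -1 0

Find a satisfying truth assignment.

Try v1 = False.
  then v3 is forced to False.
  then v2 is forced to False.
  then v5 is forced to True.
  then v4 is forced to True.
Check each clause:
  1. (v1 || !v3) — !v3 is true.
  2. (!v2 || v1) — !v2 is true.
  3. (v3 || v4 || !v1) — v4 is true.
  4. (!v2 || v3) — !v2 is true.
  5. (v4 || !v5 || v2) — v4 is true.
  6. (!v3 || !v1 || v5) — !v3 is true.
  7. (!v2 || v5 || !v3) — !v3 is true.
  8. (!v1 || !v3 || v4) — v4 is true.
  9. (!v5 || !v1 || v2) — !v1 is true.
  10. (!v5 || !v3 || v2) — !v3 is true.
  11. (v3 || v5 || !v1) — v5 is true.
  12. (!v5 || !v3) — !v3 is true.
  13. (!v4 || !v2 || !v1) — !v2 is true.
  14. (v5 || v3) — v5 is true.
  15. (v1 || v5 || !v4) — v5 is true.
  16. (v5 || !v3) — v5 is true.
  17. (v5 || !v1) — v5 is true.
  18. (!v1 || v4) — v4 is true.

v1=0, v2=0, v3=0, v4=1, v5=1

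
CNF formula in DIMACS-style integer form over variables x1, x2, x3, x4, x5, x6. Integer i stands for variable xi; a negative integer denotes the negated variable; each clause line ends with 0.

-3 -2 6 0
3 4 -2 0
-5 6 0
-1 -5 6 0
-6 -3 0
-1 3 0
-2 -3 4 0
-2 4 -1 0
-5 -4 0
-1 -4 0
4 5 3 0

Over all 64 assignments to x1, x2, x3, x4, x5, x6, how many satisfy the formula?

8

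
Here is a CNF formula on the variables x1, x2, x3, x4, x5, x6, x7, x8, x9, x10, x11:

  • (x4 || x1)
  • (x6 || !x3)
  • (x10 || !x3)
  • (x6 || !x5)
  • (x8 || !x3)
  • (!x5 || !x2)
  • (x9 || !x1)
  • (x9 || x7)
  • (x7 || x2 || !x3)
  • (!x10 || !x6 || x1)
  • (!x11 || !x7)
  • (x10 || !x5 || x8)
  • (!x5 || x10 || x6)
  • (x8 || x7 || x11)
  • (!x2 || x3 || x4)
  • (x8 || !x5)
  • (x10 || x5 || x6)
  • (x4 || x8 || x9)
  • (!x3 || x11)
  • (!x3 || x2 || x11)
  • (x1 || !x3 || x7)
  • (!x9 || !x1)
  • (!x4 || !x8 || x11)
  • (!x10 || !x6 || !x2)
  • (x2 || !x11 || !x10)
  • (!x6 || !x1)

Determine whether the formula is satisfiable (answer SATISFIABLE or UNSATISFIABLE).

SATISFIABLE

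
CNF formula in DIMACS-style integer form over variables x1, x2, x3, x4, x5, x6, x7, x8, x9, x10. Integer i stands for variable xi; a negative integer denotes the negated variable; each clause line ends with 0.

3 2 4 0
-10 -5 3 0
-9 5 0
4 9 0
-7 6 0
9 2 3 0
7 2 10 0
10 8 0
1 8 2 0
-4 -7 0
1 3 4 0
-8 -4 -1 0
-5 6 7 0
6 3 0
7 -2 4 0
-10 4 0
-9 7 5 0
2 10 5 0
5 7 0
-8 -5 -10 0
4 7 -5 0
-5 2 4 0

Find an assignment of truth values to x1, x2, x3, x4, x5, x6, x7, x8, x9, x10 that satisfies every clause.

Pure literal: x3 appears only positively; assign x3 = True.
Pure literal: x6 appears only positively; assign x6 = True.
Try x1 = True.
For the remaining variables, x2 = True, x4 = True, x5 = True, x7 = False, x8 = False, x9 = False, x10 = True works.
Check each clause:
  1. (x4 \/ x3 \/ x2) — x2 is true.
  2. (x3 \/ ~x5 \/ ~x10) — x3 is true.
  3. (x5 \/ ~x9) — x5 is true.
  4. (x4 \/ x9) — x4 is true.
  5. (~x7 \/ x6) — ~x7 is true.
  6. (x3 \/ x9 \/ x2) — x2 is true.
  7. (x10 \/ x2 \/ x7) — x10 is true.
  8. (x10 \/ x8) — x10 is true.
  9. (x8 \/ x2 \/ x1) — x1 is true.
  10. (~x4 \/ ~x7) — ~x7 is true.
  11. (x4 \/ x3 \/ x1) — x1 is true.
  12. (~x1 \/ ~x4 \/ ~x8) — ~x8 is true.
  13. (~x5 \/ x6 \/ x7) — x6 is true.
  14. (x3 \/ x6) — x3 is true.
  15. (x4 \/ x7 \/ ~x2) — x4 is true.
  16. (x4 \/ ~x10) — x4 is true.
  17. (~x9 \/ x5 \/ x7) — ~x9 is true.
  18. (x10 \/ x5 \/ x2) — x2 is true.
  19. (x7 \/ x5) — x5 is true.
  20. (~x10 \/ ~x5 \/ ~x8) — ~x8 is true.
  21. (~x5 \/ x4 \/ x7) — x4 is true.
  22. (x4 \/ x2 \/ ~x5) — x2 is true.

x1=1, x2=1, x3=1, x4=1, x5=1, x6=1, x7=0, x8=0, x9=0, x10=1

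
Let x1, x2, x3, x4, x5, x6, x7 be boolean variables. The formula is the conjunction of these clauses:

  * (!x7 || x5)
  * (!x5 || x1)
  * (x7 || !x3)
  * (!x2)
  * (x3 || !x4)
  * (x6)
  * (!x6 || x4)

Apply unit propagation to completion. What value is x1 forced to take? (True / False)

Unit clause (!x2) sets x2 = False.
(x6) stands alone — x6 = True.
(x4 || !x6) with x6 = True leaves only x4, so x4 = True.
In (x3 || !x4), !x4 is now false; x3 must hold, so x3 = True.
(!x3 || x7): since x3 = True, the clause reduces to (x7). x7 = True.
(x5 || !x7): since x7 = True, the clause reduces to (x5). x5 = True.
In (!x5 || x1), !x5 is now false; x1 must hold, so x1 = True.

True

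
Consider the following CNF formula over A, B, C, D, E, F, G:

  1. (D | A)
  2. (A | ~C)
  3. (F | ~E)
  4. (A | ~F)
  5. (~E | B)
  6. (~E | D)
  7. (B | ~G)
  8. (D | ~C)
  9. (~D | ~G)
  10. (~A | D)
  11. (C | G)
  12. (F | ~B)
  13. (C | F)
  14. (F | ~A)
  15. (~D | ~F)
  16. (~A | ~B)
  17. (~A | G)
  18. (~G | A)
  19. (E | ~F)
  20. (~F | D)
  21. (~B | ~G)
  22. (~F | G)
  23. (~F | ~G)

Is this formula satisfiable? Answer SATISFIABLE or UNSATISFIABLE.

UNSATISFIABLE

F = True:
  propagation gives A=True, D=True; an empty clause results — contradiction.
F = False:
  propagation gives E=False, B=False, G=False, C=True; an empty clause results — contradiction.
Every branch closes, so no satisfying assignment exists.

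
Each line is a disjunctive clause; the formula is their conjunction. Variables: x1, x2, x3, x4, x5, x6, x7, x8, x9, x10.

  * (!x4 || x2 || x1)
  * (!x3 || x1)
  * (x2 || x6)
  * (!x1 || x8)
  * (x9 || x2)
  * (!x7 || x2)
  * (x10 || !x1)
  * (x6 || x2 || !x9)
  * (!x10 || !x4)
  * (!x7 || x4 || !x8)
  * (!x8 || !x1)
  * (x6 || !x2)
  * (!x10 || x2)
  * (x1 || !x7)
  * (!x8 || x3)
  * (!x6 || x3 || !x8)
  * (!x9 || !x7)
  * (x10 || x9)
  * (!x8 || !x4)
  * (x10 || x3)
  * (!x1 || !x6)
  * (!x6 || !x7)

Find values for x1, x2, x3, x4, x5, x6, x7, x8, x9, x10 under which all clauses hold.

x1=F  x2=T  x3=F  x4=F  x5=F  x6=T  x7=F  x8=F  x9=T  x10=T

Check each clause:
  1. (x1 || !x4 || x2) — x2 is true.
  2. (!x3 || x1) — !x3 is true.
  3. (x2 || x6) — x2 is true.
  4. (x8 || !x1) — !x1 is true.
  5. (x9 || x2) — x9 is true.
  6. (!x7 || x2) — !x7 is true.
  7. (x10 || !x1) — x10 is true.
  8. (!x9 || x6 || x2) — x2 is true.
  9. (!x4 || !x10) — !x4 is true.
  10. (!x8 || !x7 || x4) — !x8 is true.
  11. (!x1 || !x8) — !x8 is true.
  12. (!x2 || x6) — x6 is true.
  13. (x2 || !x10) — x2 is true.
  14. (x1 || !x7) — !x7 is true.
  15. (x3 || !x8) — !x8 is true.
  16. (x3 || !x6 || !x8) — !x8 is true.
  17. (!x7 || !x9) — !x7 is true.
  18. (x9 || x10) — x9 is true.
  19. (!x8 || !x4) — !x8 is true.
  20. (x10 || x3) — x10 is true.
  21. (!x1 || !x6) — !x1 is true.
  22. (!x7 || !x6) — !x7 is true.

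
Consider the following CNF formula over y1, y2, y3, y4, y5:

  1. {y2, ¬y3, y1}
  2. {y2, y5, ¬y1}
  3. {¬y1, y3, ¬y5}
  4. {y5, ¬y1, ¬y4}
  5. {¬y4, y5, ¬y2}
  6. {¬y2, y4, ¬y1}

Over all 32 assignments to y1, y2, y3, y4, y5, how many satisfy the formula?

13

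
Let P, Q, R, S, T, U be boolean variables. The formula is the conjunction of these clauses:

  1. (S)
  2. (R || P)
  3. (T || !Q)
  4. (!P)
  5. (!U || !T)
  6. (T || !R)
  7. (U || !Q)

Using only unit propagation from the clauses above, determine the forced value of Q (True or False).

Unit clause (S) sets S = True.
(!P) is a unit clause: P = False.
(R || P): since P = False, the clause reduces to (R). R = True.
(T || !R) with R = True leaves only T, so T = True.
(!U || !T): since T = True, the clause reduces to (!U). U = False.
(U || !Q) with U = False leaves only !Q, so Q = False.

False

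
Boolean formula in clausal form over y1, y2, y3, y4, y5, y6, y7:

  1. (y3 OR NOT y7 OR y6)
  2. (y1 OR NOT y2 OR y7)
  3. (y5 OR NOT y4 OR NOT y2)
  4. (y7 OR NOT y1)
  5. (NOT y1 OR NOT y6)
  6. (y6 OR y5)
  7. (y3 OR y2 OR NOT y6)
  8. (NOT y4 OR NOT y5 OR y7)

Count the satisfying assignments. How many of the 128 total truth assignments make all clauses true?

23

Case analysis on y6 and y7:
  y6=T, y7=T: 10 of the 32 assignments to (y1,y2,y3,y4,y5) work.
  y6=T, y7=F: remaining (y1,y2,y3,y4,y5) ∈ {(F,F,T,F,F); (F,F,T,F,T); (F,F,T,T,F)} — 3.
  y6=F, y7=T: forces y3=T; y5=T; y1, y2, y4 free → 2^3 = 8.
  y6=F, y7=F: remaining (y1,y2,y3,y4,y5) ∈ {(F,F,F,F,T); (F,F,T,F,T)} — 2.
Total: 10 + 3 + 8 + 2 = 23.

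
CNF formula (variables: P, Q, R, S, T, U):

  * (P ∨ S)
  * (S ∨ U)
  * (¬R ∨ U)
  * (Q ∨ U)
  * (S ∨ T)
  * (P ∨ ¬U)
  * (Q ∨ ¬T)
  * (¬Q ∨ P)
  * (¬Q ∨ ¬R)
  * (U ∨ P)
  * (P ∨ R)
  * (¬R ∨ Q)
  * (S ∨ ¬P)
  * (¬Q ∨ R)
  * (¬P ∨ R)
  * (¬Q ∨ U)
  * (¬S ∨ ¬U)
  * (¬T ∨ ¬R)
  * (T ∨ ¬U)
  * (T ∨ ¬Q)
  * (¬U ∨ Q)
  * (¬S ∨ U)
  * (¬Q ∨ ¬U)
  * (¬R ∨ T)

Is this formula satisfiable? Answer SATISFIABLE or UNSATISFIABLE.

UNSATISFIABLE

U = True:
  propagation gives P=True, S=True; an empty clause results — contradiction.
U = False:
  propagation gives S=True; an empty clause results — contradiction.
Every branch closes, so no satisfying assignment exists.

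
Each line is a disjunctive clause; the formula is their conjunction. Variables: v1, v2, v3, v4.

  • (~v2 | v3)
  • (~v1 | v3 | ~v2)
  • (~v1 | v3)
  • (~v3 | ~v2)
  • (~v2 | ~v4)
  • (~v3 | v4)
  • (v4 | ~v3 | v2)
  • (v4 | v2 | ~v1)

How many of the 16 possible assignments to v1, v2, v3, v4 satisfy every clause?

Satisfying assignments:
  v1=F v2=F v3=F v4=F
  v1=F v2=F v3=F v4=T
  v1=F v2=F v3=T v4=T
  v1=T v2=F v3=T v4=T
That's 4 in total.

4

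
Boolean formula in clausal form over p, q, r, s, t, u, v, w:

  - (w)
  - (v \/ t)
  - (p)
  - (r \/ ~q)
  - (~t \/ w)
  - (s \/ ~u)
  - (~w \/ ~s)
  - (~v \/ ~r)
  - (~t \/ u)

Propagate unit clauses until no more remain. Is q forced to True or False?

Unit clause (w) sets w = True.
(p) is a unit clause: p = True.
(~s \/ ~w): since w = True, the clause reduces to (~s). s = False.
(~u \/ s): since s = False, the clause reduces to (~u). u = False.
In (u \/ ~t), u is now false; ~t must hold, so t = False.
In (v \/ t), t is now false; v must hold, so v = True.
From (~v \/ ~r) and v = True: r = False.
(~q \/ r) with r = False leaves only ~q, so q = False.

False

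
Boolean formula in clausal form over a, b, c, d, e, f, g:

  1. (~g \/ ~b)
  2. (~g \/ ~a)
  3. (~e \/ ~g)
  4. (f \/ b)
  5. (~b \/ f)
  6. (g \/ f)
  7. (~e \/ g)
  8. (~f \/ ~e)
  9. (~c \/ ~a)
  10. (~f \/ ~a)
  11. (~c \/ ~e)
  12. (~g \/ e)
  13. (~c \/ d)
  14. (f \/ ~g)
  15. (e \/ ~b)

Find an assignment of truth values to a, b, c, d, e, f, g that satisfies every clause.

a = False  b = False  c = False  d = True  e = False  f = True  g = False

Check each clause:
  1. (~g \/ ~b) — ~g is true.
  2. (~g \/ ~a) — ~g is true.
  3. (~e \/ ~g) — ~g is true.
  4. (f \/ b) — f is true.
  5. (~b \/ f) — f is true.
  6. (f \/ g) — f is true.
  7. (~e \/ g) — ~e is true.
  8. (~f \/ ~e) — ~e is true.
  9. (~c \/ ~a) — ~c is true.
  10. (~a \/ ~f) — ~a is true.
  11. (~c \/ ~e) — ~e is true.
  12. (~g \/ e) — ~g is true.
  13. (~c \/ d) — d is true.
  14. (~g \/ f) — ~g is true.
  15. (e \/ ~b) — ~b is true.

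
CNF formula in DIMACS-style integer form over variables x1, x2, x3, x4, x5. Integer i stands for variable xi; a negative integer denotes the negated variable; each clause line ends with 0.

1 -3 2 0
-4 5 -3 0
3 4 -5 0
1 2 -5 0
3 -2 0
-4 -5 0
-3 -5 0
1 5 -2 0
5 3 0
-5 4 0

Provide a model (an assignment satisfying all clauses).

Pure literal: x1 appears only positively; assign x1 = True.
Set x2 = False and propagate.
Try x3 = True.
  then x5 is forced to False.
  then x4 is forced to False.

x1=True, x2=False, x3=True, x4=False, x5=False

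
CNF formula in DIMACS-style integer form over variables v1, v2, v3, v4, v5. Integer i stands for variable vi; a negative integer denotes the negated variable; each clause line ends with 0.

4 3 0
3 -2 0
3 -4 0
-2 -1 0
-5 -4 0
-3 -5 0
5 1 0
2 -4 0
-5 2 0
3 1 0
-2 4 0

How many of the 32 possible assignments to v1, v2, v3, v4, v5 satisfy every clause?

1

The models are:
  v1=T v2=F v3=T v4=F v5=F
That's 1 in total.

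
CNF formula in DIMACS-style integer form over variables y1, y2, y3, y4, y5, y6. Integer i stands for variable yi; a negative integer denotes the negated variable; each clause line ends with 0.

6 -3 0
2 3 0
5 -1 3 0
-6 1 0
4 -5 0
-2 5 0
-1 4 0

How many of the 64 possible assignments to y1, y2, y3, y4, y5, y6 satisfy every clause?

Satisfying assignments:
  y1=0 y2=1 y3=0 y4=1 y5=1 y6=0
  y1=1 y2=0 y3=1 y4=1 y5=0 y6=1
  y1=1 y2=0 y3=1 y4=1 y5=1 y6=1
  y1=1 y2=1 y3=0 y4=1 y5=1 y6=0
  y1=1 y2=1 y3=0 y4=1 y5=1 y6=1
  y1=1 y2=1 y3=1 y4=1 y5=1 y6=1
That's 6 in total.

6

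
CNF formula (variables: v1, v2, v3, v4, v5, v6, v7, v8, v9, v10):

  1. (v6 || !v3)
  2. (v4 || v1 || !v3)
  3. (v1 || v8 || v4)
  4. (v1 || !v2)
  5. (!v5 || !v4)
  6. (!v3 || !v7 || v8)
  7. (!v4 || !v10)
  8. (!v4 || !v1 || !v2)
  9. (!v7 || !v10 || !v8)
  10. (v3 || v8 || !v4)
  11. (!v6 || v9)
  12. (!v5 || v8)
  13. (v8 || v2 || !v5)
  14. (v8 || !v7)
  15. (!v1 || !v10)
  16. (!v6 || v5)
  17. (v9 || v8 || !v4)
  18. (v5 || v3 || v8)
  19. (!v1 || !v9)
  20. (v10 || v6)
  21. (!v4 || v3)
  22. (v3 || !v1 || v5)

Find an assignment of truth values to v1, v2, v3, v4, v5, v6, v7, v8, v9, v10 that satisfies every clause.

v1=False  v2=False  v3=False  v4=False  v5=False  v6=False  v7=False  v8=True  v9=False  v10=True

Pure literal: v7 appears only negated; assign v7 = False.
Branch on v1: take v1 = False.
  then v2 is forced to False.
Branch on v3: take v3 = False.
  then v4 is forced to False.
  then v8 is forced to True.
Try v5 = False.
  then v6 is forced to False.
  then v10 is forced to True.
v9 is now unconstrained; take v9 = False.
Every clause has at least one true literal under this assignment.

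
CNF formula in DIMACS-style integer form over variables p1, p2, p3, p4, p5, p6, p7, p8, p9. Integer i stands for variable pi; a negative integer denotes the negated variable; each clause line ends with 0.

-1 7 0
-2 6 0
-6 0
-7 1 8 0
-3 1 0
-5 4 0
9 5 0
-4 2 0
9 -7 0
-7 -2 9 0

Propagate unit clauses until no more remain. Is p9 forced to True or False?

True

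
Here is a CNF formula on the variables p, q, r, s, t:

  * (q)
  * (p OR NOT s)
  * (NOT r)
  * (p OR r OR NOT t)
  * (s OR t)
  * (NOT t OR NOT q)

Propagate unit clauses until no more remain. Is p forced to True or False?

True

(q) stands alone — q = True.
(NOT r) stands alone — r = False.
(NOT q OR NOT t) with q = True leaves only NOT t, so t = False.
From (s OR t) and t = False: s = True.
(p OR NOT s): since s = True, the clause reduces to (p). p = True.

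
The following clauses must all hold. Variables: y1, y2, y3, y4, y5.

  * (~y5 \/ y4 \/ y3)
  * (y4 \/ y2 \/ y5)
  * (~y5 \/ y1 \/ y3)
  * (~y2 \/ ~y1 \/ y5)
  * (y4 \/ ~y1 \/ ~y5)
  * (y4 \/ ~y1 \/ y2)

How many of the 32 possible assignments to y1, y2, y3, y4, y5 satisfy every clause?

Case analysis on y5 and y1:
  y5=T, y1=T: remaining (y2,y3,y4) ∈ {(F,F,T); (F,T,T); (T,F,T); (T,T,T)} — 4.
  y5=T, y1=F: remaining (y2,y3,y4) ∈ {(F,T,F); (F,T,T); (T,T,F); (T,T,T)} — 4.
  y5=F, y1=T: remaining (y2,y3,y4) ∈ {(F,F,T); (F,T,T)} — 2.
  y5=F, y1=F: y3 free; 3 ways for (y2,y4) × 2^1 = 6.
Total: 4 + 4 + 2 + 6 = 16.

16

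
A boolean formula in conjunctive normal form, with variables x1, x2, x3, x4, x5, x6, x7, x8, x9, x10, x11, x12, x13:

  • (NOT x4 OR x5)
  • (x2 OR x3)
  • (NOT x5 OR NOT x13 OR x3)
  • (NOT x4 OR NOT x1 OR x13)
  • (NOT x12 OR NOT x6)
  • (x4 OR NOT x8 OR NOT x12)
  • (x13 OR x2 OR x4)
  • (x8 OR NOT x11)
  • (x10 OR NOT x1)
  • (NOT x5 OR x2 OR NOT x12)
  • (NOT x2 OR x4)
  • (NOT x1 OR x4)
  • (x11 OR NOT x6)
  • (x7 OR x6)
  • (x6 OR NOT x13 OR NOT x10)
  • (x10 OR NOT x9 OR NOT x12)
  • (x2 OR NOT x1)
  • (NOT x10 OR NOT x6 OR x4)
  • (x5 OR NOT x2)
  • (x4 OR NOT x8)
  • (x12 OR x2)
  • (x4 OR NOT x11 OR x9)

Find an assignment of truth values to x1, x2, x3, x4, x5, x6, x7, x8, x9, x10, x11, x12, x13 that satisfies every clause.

x1 occurs only negated in the remaining clauses — set x1 = False.
x3 occurs only positively in the remaining clauses — set x3 = True.
Try x2 = True.
  then x4 is forced to True.
  then x5 is forced to True.
The remaining clauses are satisfied by x6 = True, x7 = False, x8 = True, x9 = True, x10 = True, x11 = True, x12 = False, x13 = True.

x1=False  x2=True  x3=True  x4=True  x5=True  x6=True  x7=False  x8=True  x9=True  x10=True  x11=True  x12=False  x13=True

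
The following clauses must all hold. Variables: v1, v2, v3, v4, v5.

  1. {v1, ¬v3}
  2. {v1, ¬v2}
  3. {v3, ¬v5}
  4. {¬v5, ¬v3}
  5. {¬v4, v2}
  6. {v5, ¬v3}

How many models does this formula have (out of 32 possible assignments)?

4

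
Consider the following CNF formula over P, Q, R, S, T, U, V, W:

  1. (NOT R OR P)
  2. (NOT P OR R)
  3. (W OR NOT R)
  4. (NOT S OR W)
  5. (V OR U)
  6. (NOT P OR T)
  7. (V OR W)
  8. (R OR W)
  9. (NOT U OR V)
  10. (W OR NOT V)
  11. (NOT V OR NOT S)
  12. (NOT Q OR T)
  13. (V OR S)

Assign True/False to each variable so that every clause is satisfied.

Q occurs only negated in the remaining clauses — set Q = False.
Pure literal: T appears only positively; assign T = True.
Set P = True and propagate.
  then R is forced to True.
  then W is forced to True.
For the remaining variables, S = False, U = True, V = True works.
Every clause has at least one true literal under this assignment.

P=True  Q=False  R=True  S=False  T=True  U=True  V=True  W=True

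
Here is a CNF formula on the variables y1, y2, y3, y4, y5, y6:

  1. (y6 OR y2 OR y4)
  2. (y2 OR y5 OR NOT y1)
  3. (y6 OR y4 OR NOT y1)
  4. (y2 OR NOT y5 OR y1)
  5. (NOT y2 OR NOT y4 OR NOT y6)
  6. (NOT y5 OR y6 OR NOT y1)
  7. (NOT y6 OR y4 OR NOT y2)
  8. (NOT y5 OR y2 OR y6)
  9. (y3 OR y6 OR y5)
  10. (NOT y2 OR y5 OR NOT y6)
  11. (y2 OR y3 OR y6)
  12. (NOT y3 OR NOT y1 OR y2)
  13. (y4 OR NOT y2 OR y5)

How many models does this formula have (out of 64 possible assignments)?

Split on y2, then y6.
  y2=T, y6=T: a clause becomes empty — 0.
  y2=T, y6=F: 6 of the 16 assignments to (y1,y3,y4,y5) work.
  y2=F, y6=T: y4 free; 3 ways for (y1,y3,y5) × 2^1 = 6.
  y2=F, y6=F: remaining (y1,y3,y4,y5) ∈ {(F,T,T,F)} — 1.
Total: 0 + 6 + 6 + 1 = 13.

13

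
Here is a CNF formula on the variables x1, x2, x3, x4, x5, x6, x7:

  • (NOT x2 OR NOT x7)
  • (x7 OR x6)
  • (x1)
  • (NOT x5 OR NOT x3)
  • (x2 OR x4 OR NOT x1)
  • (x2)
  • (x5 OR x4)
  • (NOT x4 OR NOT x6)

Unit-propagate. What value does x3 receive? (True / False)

False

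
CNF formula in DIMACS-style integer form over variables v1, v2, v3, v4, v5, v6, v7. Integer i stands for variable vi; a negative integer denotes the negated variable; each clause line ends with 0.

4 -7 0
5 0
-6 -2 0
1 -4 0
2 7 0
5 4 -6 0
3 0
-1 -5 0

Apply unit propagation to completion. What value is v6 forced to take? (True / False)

(v5) stands alone — v5 = True.
(v3) is a unit clause: v3 = True.
From (~v1 \/ ~v5) and v5 = True: v1 = False.
(~v4 \/ v1) with v1 = False leaves only ~v4, so v4 = False.
(v4 \/ ~v7): since v4 = False, the clause reduces to (~v7). v7 = False.
(v2 \/ v7) with v7 = False leaves only v2, so v2 = True.
From (~v6 \/ ~v2) and v2 = True: v6 = False.

False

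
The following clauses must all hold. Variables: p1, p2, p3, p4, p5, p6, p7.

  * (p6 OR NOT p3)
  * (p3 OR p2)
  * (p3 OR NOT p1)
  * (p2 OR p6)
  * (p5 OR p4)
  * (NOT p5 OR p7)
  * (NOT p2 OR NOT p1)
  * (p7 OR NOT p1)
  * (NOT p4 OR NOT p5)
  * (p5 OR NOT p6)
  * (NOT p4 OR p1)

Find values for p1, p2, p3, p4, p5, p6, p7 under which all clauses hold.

p1=False  p2=True  p3=False  p4=False  p5=True  p6=False  p7=True

Check each clause:
  1. (p6 OR NOT p3) — NOT p3 is true.
  2. (p2 OR p3) — p2 is true.
  3. (p3 OR NOT p1) — NOT p1 is true.
  4. (p2 OR p6) — p2 is true.
  5. (p4 OR p5) — p5 is true.
  6. (p7 OR NOT p5) — p7 is true.
  7. (NOT p2 OR NOT p1) — NOT p1 is true.
  8. (NOT p1 OR p7) — NOT p1 is true.
  9. (NOT p4 OR NOT p5) — NOT p4 is true.
  10. (NOT p6 OR p5) — NOT p6 is true.
  11. (p1 OR NOT p4) — NOT p4 is true.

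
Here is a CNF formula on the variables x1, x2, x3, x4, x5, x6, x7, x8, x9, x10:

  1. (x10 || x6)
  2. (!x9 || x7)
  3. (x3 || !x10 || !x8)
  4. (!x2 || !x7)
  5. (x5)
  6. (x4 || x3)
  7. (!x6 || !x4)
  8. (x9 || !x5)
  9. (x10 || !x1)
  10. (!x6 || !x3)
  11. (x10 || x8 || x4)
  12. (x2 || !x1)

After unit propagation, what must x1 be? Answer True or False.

False

Unit clause (x5) sets x5 = True.
(x9 || !x5): since x5 = True, the clause reduces to (x9). x9 = True.
(x7 || !x9) with x9 = True leaves only x7, so x7 = True.
In (!x7 || !x2), !x7 is now false; !x2 must hold, so x2 = False.
In (!x1 || x2), x2 is now false; !x1 must hold, so x1 = False.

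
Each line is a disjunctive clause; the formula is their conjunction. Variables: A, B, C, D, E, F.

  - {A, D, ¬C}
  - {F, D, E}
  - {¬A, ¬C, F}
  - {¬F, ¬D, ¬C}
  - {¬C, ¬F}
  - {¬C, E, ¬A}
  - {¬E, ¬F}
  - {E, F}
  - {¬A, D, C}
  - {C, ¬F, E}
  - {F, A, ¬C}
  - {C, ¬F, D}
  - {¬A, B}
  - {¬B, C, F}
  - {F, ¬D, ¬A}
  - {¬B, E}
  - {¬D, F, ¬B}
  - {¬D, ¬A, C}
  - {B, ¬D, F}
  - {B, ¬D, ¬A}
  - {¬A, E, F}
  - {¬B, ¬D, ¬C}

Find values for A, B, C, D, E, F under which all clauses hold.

A=F, B=F, C=F, D=F, E=T, F=F

Branch on A: take A = False.
The remaining clauses are satisfied by B = False, C = False, D = False, E = True, F = False.
Check each clause:
  1. {¬C, A, D} — ¬C is true.
  2. {D, F, E} — E is true.
  3. {¬C, F, ¬A} — ¬C is true.
  4. {¬D, ¬C, ¬F} — ¬F is true.
  5. {¬F, ¬C} — ¬F is true.
  6. {E, ¬C, ¬A} — E is true.
  7. {¬E, ¬F} — ¬F is true.
  8. {E, F} — E is true.
  9. {¬A, C, D} — ¬A is true.
  10. {¬F, E, C} — ¬F is true.
  11. {A, ¬C, F} — ¬C is true.
  12. {¬F, C, D} — ¬F is true.
  13. {¬A, B} — ¬A is true.
  14. {C, F, ¬B} — ¬B is true.
  15. {F, ¬D, ¬A} — ¬D is true.
  16. {E, ¬B} — E is true.
  17. {F, ¬D, ¬B} — ¬D is true.
  18. {¬A, C, ¬D} — ¬D is true.
  19. {B, F, ¬D} — ¬D is true.
  20. {¬A, ¬D, B} — ¬D is true.
  21. {¬A, E, F} — E is true.
  22. {¬D, ¬B, ¬C} — ¬D is true.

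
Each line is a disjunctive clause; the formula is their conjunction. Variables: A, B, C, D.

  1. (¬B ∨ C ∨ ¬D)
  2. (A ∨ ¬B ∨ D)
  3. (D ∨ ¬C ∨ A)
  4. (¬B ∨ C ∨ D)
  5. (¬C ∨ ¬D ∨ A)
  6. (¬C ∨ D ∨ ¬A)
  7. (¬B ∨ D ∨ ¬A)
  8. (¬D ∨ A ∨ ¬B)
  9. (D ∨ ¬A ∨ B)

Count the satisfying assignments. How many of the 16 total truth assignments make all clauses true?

The models are:
  A=F B=F C=F D=F
  A=F B=F C=F D=T
  A=T B=F C=F D=T
  A=T B=F C=T D=T
  A=T B=T C=T D=T
That's 5 in total.

5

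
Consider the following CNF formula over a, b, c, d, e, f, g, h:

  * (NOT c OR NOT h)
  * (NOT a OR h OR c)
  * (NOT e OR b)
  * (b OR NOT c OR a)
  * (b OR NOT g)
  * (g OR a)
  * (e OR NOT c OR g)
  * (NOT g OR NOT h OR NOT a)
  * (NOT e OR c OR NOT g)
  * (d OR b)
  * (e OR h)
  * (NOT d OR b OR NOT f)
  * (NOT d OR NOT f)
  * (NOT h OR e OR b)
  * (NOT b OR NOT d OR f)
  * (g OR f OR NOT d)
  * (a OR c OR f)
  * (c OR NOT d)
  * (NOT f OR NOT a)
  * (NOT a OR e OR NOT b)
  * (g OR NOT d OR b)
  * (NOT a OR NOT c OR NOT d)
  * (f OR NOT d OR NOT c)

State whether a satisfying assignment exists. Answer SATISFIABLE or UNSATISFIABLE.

SATISFIABLE

Branch on a: take a = False.
  then g is forced to True.
  then b is forced to True.
For the remaining variables, c = True, d = False, e = True, f = False, h = False works.
So a = F  b = T  c = T  d = F  e = T  f = F  g = T  h = F is a satisfying assignment.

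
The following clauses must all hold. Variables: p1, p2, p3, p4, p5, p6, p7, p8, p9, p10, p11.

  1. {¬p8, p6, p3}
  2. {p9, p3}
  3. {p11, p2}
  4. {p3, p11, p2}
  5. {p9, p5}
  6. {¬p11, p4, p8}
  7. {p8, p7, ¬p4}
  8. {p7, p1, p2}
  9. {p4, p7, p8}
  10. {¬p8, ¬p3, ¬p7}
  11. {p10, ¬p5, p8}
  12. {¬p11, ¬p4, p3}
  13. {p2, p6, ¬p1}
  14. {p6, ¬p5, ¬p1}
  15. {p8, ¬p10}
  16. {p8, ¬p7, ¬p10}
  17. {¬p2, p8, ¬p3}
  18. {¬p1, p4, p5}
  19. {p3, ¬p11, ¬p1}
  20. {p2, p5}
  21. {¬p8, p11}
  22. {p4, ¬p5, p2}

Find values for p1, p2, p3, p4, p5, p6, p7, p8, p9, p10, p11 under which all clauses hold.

p1=False, p2=True, p3=True, p4=False, p5=True, p6=True, p7=False, p8=True, p9=True, p10=True, p11=True

Check each clause:
  1. {p6, p3, ¬p8} — p3 is true.
  2. {p9, p3} — p9 is true.
  3. {p11, p2} — p2 is true.
  4. {p2, p11, p3} — p11 is true.
  5. {p9, p5} — p9 is true.
  6. {p4, ¬p11, p8} — p8 is true.
  7. {p7, p8, ¬p4} — p8 is true.
  8. {p1, p7, p2} — p2 is true.
  9. {p4, p8, p7} — p8 is true.
  10. {¬p8, ¬p7, ¬p3} — ¬p7 is true.
  11. {p10, p8, ¬p5} — p8 is true.
  12. {¬p11, ¬p4, p3} — p3 is true.
  13. {p2, ¬p1, p6} — p2 is true.
  14. {¬p5, ¬p1, p6} — p6 is true.
  15. {p8, ¬p10} — p8 is true.
  16. {p8, ¬p7, ¬p10} — p8 is true.
  17. {p8, ¬p3, ¬p2} — p8 is true.
  18. {p4, ¬p1, p5} — p5 is true.
  19. {¬p11, ¬p1, p3} — p3 is true.
  20. {p5, p2} — p2 is true.
  21. {¬p8, p11} — p11 is true.
  22. {p2, p4, ¬p5} — p2 is true.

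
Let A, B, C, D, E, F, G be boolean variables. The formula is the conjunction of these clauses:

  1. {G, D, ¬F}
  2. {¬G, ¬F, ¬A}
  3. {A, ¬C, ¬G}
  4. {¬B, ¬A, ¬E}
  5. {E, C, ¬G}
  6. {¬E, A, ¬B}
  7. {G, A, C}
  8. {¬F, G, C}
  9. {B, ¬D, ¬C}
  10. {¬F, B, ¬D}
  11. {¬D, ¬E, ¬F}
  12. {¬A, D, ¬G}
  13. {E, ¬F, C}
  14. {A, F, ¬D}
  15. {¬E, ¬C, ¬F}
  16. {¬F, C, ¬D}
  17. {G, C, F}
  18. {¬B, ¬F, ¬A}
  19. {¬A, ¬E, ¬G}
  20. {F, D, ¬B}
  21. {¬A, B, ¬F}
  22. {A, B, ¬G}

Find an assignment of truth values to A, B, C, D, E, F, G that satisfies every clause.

A = True, B = True, C = True, D = True, E = False, F = False, G = True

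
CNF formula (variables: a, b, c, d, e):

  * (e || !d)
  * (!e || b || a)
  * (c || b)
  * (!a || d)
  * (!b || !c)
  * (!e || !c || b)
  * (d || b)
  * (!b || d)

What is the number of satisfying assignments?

Satisfying assignments:
  a=F b=T c=F d=T e=T
  a=T b=T c=F d=T e=T
Count: 2.

2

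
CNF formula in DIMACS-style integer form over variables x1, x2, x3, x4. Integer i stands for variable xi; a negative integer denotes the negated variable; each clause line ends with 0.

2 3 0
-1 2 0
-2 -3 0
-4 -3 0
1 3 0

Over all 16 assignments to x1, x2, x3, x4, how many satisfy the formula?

3

Satisfying assignments:
  x1=F x2=F x3=T x4=F
  x1=T x2=T x3=F x4=F
  x1=T x2=T x3=F x4=T
Count: 3.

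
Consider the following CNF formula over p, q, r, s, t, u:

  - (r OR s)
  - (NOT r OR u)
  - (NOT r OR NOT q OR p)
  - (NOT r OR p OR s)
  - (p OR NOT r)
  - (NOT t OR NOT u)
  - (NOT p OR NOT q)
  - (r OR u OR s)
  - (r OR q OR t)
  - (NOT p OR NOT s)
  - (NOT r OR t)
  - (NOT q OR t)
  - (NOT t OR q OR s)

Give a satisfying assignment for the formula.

p=F, q=F, r=F, s=T, t=T, u=F

Branch on p: take p = False.
  then r is forced to False.
  then s is forced to True.
Try q = False.
  then t is forced to True.
  then u is forced to False.
Every clause has at least one true literal under this assignment.
Check each clause:
  1. (s OR r) — s is true.
  2. (NOT r OR u) — NOT r is true.
  3. (NOT q OR p OR NOT r) — NOT r is true.
  4. (s OR NOT r OR p) — s is true.
  5. (p OR NOT r) — NOT r is true.
  6. (NOT u OR NOT t) — NOT u is true.
  7. (NOT p OR NOT q) — NOT p is true.
  8. (u OR s OR r) — s is true.
  9. (t OR q OR r) — t is true.
  10. (NOT p OR NOT s) — NOT p is true.
  11. (NOT r OR t) — t is true.
  12. (t OR NOT q) — t is true.
  13. (s OR q OR NOT t) — s is true.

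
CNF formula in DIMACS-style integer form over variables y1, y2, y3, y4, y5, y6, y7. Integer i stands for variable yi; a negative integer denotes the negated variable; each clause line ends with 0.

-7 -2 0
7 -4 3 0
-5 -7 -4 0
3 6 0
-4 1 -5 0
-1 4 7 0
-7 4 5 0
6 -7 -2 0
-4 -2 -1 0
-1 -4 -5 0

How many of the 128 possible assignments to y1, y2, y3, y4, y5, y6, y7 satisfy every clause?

30

Case analysis on y4 and y7:
  y4=T, y7=T: y1 free; 3 ways for (y2,y3,y5,y6) × 2^1 = 6.
  y4=T, y7=F: y6 free; 3 ways for (y1,y2,y3,y5) × 2^1 = 6.
  y4=F, y7=T: y1 free; 3 ways for (y2,y3,y5,y6) × 2^1 = 6.
  y4=F, y7=F: y2, y5 free; 3 ways for (y1,y3,y6) × 2^2 = 12.
Total: 6 + 6 + 6 + 12 = 30.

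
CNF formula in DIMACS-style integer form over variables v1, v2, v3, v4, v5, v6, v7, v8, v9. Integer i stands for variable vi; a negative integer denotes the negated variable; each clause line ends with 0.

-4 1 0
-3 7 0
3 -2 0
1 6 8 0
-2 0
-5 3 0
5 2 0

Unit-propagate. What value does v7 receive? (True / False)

(¬v2) is a unit clause: v2 = False.
(v5 ∨ v2) with v2 = False leaves only v5, so v5 = True.
(v3 ∨ ¬v5): since v5 = True, the clause reduces to (v3). v3 = True.
(v7 ∨ ¬v3) with v3 = True leaves only v7, so v7 = True.

True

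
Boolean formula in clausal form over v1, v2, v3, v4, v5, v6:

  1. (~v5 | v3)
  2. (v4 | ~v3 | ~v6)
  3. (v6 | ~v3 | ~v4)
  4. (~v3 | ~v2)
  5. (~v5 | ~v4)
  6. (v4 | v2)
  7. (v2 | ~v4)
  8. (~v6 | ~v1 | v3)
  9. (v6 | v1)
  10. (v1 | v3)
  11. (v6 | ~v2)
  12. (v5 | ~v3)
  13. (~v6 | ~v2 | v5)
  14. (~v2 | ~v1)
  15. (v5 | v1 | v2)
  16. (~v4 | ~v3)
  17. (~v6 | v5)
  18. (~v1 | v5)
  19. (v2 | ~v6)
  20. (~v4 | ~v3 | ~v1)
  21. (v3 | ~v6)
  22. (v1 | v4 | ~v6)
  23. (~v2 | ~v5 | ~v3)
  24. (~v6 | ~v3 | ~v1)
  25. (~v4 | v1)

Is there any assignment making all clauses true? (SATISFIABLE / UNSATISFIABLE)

v3 = True:
  propagation gives v2=False, v4=True; an empty clause results — contradiction.
v3 = False:
  propagation gives v5=False, v1=True; an empty clause results — contradiction.
Every branch closes, so no satisfying assignment exists.

UNSATISFIABLE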